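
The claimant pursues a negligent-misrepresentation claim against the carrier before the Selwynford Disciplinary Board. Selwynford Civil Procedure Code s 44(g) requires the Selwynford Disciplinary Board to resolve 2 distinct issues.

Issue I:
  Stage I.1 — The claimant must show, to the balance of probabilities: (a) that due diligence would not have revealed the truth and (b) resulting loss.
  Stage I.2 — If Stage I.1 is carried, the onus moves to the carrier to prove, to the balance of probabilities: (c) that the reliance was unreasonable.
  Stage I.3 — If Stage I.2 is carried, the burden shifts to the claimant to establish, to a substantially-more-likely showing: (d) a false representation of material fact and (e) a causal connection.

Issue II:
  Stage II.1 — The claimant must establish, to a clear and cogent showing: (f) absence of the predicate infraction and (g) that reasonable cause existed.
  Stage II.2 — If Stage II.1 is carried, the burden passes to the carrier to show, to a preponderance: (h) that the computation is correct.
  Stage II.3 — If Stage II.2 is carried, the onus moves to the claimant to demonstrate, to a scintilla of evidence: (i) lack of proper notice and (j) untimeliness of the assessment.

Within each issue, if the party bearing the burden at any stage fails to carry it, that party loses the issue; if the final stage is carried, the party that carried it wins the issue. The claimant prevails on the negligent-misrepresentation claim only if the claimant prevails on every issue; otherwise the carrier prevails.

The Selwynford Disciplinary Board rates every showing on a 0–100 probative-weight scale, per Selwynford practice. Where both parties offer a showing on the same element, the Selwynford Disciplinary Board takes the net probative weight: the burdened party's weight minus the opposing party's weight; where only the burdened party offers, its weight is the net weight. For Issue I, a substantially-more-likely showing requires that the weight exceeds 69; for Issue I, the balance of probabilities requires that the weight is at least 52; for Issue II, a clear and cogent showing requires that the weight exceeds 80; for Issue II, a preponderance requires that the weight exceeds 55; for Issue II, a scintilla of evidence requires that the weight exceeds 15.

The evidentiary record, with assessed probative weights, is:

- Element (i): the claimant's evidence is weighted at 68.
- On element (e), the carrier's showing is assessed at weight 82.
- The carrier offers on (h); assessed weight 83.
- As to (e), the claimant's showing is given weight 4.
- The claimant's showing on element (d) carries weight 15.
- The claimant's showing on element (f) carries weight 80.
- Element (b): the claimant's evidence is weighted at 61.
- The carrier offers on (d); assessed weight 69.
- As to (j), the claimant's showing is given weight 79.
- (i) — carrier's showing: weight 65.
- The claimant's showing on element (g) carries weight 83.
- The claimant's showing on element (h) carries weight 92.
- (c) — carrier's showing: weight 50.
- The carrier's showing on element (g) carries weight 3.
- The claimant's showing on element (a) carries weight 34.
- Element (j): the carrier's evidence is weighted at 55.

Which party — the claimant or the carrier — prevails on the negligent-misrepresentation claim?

— Issue I —
Stage I.1 (claimant, the balance of probabilities, weight is at least 52): (a) 34 < 52 — fails; (b) 61 ≥ 52 — meets.
  Not every element is met, so the claimant fails to carry Stage I.1.
The carrier prevails on this issue.
— Issue II —
Stage II.1 (claimant, a clear and cogent showing, weight exceeds 80): (f) 80 ≤ 80 — fails; (g) net 83−3=80 ≤ 80 — fails.
  Not every element is met, so the claimant fails to carry Stage II.1.
So the carrier prevails on this issue.
Per-issue: Issue I → carrier; Issue II → carrier. The claimant must prevail on every issue; overall, the carrier prevails.

carrier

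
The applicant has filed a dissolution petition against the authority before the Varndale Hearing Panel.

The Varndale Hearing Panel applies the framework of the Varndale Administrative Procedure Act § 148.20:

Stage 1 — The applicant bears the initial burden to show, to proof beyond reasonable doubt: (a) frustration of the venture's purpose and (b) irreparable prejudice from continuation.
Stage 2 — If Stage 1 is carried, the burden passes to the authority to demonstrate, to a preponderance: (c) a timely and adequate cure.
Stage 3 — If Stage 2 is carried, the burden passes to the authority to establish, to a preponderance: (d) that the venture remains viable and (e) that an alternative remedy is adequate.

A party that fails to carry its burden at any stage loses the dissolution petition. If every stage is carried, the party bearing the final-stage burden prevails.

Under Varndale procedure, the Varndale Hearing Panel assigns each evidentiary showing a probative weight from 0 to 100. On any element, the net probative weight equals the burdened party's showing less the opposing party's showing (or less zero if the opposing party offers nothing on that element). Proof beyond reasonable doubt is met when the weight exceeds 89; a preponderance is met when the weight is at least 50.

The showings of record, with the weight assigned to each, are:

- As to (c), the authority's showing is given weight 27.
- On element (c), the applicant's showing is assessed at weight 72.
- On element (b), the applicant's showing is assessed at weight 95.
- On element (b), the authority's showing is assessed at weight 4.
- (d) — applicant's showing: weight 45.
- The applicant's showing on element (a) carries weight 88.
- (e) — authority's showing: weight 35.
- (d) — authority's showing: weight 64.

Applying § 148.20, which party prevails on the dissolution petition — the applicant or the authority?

authority

Stage 1 — burden on applicant; standard: proof beyond reasonable doubt (weight exceeds 89).
    (a): 88 ≤ 89 [not met]
    (b): 95 − 4 = 91 > 89 [met]
  The applicant does not carry Stage 1.
So the authority prevails.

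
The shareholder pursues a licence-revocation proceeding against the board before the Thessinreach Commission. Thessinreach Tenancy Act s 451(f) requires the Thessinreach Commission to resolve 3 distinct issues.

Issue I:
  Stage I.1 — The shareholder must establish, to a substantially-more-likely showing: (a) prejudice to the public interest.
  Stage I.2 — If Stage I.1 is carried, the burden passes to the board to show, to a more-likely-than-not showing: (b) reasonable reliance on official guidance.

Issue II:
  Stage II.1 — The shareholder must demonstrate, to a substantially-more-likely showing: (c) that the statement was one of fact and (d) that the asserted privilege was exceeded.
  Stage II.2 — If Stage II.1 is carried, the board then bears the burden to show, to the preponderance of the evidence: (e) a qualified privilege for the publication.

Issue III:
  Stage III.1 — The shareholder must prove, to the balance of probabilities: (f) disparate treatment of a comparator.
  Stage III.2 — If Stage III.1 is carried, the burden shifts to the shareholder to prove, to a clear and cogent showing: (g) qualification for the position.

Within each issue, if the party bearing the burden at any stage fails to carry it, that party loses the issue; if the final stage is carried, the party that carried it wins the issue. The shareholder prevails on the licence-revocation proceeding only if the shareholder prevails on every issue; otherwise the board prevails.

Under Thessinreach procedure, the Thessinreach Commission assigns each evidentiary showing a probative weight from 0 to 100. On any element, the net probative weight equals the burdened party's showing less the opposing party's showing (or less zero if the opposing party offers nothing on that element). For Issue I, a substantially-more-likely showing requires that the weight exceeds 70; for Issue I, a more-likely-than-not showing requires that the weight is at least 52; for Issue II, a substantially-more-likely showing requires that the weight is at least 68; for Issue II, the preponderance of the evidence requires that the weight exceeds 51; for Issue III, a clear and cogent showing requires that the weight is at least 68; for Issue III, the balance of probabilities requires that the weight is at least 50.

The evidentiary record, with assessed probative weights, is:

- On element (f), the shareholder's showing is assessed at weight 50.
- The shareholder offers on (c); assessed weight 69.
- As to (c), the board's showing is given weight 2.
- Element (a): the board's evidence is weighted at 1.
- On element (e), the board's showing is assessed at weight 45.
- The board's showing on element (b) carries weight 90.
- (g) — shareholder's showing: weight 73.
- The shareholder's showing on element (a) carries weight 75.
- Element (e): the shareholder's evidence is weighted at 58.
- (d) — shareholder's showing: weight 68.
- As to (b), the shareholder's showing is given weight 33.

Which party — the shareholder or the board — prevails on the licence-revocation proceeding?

board

— Issue I —
Stage I.1 (shareholder, a substantially-more-likely showing, weight exceeds 70): (a) net 75−1=74 > 70 — meets.
  All elements met. The burden passes to the board.
Stage I.2 (board, a more-likely-than-not showing, weight is at least 52): (b) net 90−33=57 ≥ 52 — meets.
  All elements met at the final stage.
All stages carried — the board prevails on this issue.
— Issue II —
Stage II.1 (shareholder, a substantially-more-likely showing, weight is at least 68): (c) net 69−2=67 < 68 — fails; (d) 68 ≥ 68 — meets.
  Stage II.1 not carried; the shareholder fails its burden.
So the board prevails on this issue.
— Issue III —
Stage III.1 — burden on shareholder; standard: the balance of probabilities (weight is at least 50).
    (f): 50 ≥ 50 [met]
  Stage III.1 is satisfied; the shareholder continues to bear the burden.
Stage III.2 — burden on shareholder; standard: a clear and cogent showing (weight is at least 68).
    (g): 73 ≥ 68 [met]
  All elements met at the final stage.
Every stage carried; the shareholder prevails on this issue.
Per-issue: Issue I → board; Issue II → board; Issue III → shareholder. The shareholder must prevail on every issue; overall, the board prevails.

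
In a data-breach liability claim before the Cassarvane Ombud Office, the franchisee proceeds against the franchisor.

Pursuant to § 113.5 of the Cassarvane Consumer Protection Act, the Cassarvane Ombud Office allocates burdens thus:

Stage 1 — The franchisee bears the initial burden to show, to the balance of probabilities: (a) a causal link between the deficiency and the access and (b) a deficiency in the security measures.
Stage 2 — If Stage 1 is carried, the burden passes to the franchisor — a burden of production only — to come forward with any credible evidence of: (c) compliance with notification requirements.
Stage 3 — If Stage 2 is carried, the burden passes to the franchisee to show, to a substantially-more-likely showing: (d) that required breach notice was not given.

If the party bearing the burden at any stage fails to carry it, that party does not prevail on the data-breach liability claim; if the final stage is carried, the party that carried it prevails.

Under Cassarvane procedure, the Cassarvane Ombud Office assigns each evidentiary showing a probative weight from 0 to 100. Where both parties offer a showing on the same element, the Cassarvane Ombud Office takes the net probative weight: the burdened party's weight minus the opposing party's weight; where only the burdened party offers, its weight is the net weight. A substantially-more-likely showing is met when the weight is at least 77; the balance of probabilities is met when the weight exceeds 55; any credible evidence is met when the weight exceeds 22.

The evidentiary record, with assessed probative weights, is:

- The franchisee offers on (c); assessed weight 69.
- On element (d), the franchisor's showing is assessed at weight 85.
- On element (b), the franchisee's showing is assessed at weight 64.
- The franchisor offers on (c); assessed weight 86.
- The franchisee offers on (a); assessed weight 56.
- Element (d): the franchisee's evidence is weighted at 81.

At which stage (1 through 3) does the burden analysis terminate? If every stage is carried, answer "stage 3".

Stage 1 (franchisee, the balance of probabilities, weight exceeds 55): (a) 56 > 55 — meets; (b) 64 > 55 — meets.
  Stage 1 is satisfied; the onus moves to the franchisor.
Stage 2 (franchisor, any credible evidence, weight exceeds 22): (c) net 86−69=17 ≤ 22 — fails.
  The franchisor does not carry Stage 2.
The franchisee prevails.

stage 2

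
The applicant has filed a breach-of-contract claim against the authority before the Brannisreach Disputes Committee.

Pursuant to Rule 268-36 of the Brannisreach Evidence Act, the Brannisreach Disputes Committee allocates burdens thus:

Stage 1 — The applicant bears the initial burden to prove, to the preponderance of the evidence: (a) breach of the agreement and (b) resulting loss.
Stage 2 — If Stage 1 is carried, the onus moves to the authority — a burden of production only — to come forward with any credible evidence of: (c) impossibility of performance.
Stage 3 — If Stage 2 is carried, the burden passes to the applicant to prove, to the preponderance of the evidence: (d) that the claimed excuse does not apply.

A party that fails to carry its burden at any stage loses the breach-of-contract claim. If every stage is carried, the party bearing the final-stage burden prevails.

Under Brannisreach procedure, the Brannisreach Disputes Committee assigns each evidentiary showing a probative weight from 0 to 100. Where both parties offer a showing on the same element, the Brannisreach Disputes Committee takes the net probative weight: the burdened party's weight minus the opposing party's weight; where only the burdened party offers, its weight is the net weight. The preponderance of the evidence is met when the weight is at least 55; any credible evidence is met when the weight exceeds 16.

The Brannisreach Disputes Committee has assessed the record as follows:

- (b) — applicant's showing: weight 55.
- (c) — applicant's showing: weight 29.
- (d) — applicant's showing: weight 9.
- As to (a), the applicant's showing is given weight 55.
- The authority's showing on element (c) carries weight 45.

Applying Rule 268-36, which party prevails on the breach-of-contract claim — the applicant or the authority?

Stage 1 (applicant, the preponderance of the evidence, weight is at least 55): (a) 55 ≥ 55 — meets; (b) 55 ≥ 55 — meets.
  Stage 1 is satisfied; the onus moves to the authority.
Stage 2 (authority, any credible evidence, weight exceeds 16): (c) net 45−29=16 ≤ 16 — fails.
  Not every element is met, so the authority fails to carry Stage 2.
So the applicant prevails.

applicant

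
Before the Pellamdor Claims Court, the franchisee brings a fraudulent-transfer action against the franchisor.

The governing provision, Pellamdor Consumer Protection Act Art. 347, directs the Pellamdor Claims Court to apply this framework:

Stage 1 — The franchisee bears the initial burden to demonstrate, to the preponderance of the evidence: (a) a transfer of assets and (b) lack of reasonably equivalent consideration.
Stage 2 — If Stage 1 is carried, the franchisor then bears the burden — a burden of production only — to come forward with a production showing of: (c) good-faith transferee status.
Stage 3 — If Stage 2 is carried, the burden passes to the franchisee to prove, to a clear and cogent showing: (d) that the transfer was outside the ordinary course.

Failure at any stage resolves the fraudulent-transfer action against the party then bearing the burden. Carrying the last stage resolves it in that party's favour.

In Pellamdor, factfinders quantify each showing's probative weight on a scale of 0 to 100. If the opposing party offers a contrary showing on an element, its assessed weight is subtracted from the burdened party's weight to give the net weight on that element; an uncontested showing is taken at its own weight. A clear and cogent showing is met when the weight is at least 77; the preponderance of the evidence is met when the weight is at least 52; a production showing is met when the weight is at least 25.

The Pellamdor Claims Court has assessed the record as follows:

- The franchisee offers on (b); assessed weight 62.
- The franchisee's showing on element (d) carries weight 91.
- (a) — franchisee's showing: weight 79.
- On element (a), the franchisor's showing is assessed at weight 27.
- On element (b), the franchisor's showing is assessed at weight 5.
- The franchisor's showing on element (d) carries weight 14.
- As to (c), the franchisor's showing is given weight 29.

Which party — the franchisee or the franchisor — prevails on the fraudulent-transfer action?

franchisee

Stage 1 (franchisee, the preponderance of the evidence, weight is at least 52): (a) net 79−27=52 ≥ 52 — meets; (b) net 62−5=57 ≥ 52 — meets.
  All elements met. The burden passes to the franchisor.
Stage 2 (franchisor, a production showing, weight is at least 25): (c) 29 ≥ 25 — meets.
  The franchisor carries Stage 2; the franchisee now bears the burden.
Stage 3 (franchisee, a clear and cogent showing, weight is at least 77): (d) net 91−14=77 ≥ 77 — meets.
  All elements met at the final stage.
Every stage carried; the franchisee prevails.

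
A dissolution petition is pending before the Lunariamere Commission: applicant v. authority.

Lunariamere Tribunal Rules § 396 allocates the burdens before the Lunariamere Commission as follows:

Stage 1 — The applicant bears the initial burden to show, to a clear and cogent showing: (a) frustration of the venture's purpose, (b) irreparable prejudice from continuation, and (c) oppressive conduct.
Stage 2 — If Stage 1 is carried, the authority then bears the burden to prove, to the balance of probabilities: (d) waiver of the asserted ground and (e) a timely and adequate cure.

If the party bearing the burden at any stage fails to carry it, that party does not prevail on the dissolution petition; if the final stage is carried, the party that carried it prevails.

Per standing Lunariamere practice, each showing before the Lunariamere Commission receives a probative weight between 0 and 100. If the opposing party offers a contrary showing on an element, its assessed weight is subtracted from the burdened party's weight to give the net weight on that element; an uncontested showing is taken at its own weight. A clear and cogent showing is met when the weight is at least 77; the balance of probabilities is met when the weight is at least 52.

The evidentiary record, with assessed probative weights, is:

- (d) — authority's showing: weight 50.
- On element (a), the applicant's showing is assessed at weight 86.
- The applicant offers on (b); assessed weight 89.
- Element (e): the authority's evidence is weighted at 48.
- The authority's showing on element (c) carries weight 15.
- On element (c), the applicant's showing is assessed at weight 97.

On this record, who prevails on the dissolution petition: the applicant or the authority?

Stage 1 — burden on applicant; standard: a clear and cogent showing (weight is at least 77).
    (a): 86 ≥ 77 [met]
    (b): 89 ≥ 77 [met]
    (c): 97 − 15 = 82 ≥ 77 [met]
  Stage 1 carried; the burden shifts to the authority.
Stage 2 — burden on authority; standard: the balance of probabilities (weight is at least 52).
    (d): 50 < 52 [not met]
    (e): 48 < 52 [not met]
  Stage 2 not carried; the authority fails its burden.
So the applicant prevails.

applicant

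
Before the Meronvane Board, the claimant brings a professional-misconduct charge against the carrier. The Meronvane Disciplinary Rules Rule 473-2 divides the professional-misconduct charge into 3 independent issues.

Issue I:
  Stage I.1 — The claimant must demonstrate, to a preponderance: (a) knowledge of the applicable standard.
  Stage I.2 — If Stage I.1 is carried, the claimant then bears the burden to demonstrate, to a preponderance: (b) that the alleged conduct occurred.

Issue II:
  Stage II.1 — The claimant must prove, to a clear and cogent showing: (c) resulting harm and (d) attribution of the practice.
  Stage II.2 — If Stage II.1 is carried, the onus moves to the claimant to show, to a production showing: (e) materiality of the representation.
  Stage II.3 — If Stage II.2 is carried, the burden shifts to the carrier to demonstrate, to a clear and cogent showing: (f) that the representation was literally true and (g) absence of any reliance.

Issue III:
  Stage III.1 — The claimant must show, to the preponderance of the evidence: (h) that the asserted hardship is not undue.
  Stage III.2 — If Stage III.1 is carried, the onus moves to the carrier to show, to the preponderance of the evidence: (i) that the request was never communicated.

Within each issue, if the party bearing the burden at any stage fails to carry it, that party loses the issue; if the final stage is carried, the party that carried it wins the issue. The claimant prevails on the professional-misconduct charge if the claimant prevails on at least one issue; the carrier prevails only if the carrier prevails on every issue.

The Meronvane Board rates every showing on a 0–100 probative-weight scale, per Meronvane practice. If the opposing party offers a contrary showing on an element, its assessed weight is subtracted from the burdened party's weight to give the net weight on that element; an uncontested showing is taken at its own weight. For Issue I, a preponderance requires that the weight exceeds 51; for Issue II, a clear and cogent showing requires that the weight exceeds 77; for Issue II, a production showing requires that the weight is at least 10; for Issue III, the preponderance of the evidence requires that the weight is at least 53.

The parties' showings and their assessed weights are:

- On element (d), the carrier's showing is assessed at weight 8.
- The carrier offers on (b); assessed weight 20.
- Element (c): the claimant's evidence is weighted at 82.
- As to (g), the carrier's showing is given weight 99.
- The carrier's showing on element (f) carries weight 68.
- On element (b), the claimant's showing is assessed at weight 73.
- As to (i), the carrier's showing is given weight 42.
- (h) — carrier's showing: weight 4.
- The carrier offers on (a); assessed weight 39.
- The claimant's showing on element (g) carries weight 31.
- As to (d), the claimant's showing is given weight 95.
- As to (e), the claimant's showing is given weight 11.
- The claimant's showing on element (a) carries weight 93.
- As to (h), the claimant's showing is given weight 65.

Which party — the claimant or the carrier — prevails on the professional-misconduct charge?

claimant

— Issue I —
At Stage I.1 the claimant must meet a preponderance (weight exceeds 51): on (a) the weight is 93 less the opposing 39 gives net 54, > 51, so (a) meets the standard.
  Stage I.1 is satisfied; the claimant continues to bear the burden.
At Stage I.2 the claimant must meet a preponderance (weight exceeds 51): on (b) the weight is 73 less the opposing 20 gives net 53, > 51, so (b) meets the standard.
  All elements met at the final stage.
All stages carried — the claimant prevails on this issue.
— Issue II —
Stage II.1 — burden on claimant; standard: a clear and cogent showing (weight exceeds 77).
    (c): 82 > 77 [met]
    (d): 95 − 8 = 87 > 77 [met]
  Stage II.1 is satisfied; the claimant continues to bear the burden.
Stage II.2 — burden on claimant; standard: a production showing (weight is at least 10).
    (e): 11 ≥ 10 [met]
  Stage II.2 is satisfied; the onus moves to the carrier.
Stage II.3 — burden on carrier; standard: a clear and cogent showing (weight exceeds 77).
    (f): 68 ≤ 77 [not met]
    (g): 99 − 31 = 68 ≤ 77 [not met]
  Not every element is met, so the carrier fails to carry Stage II.3.
The claimant prevails on this issue.
— Issue III —
At Stage III.1 the claimant must meet the preponderance of the evidence (weight is at least 53): on (h) the weight is 65 less the opposing 4 gives net 61, which does reach 53, so (h) meets the standard.
  Stage III.1 carried; the burden shifts to the carrier.
At Stage III.2 the carrier must meet the preponderance of the evidence (weight is at least 53): on (i) the weight is 42, < 53, so (i) does not meet the standard.
  Not every element is met, so the carrier fails to carry Stage III.2.
So the claimant prevails on this issue.
Per-issue: Issue I → claimant; Issue II → claimant; Issue III → claimant. The claimant must prevail on at least one issue; overall, the claimant prevails.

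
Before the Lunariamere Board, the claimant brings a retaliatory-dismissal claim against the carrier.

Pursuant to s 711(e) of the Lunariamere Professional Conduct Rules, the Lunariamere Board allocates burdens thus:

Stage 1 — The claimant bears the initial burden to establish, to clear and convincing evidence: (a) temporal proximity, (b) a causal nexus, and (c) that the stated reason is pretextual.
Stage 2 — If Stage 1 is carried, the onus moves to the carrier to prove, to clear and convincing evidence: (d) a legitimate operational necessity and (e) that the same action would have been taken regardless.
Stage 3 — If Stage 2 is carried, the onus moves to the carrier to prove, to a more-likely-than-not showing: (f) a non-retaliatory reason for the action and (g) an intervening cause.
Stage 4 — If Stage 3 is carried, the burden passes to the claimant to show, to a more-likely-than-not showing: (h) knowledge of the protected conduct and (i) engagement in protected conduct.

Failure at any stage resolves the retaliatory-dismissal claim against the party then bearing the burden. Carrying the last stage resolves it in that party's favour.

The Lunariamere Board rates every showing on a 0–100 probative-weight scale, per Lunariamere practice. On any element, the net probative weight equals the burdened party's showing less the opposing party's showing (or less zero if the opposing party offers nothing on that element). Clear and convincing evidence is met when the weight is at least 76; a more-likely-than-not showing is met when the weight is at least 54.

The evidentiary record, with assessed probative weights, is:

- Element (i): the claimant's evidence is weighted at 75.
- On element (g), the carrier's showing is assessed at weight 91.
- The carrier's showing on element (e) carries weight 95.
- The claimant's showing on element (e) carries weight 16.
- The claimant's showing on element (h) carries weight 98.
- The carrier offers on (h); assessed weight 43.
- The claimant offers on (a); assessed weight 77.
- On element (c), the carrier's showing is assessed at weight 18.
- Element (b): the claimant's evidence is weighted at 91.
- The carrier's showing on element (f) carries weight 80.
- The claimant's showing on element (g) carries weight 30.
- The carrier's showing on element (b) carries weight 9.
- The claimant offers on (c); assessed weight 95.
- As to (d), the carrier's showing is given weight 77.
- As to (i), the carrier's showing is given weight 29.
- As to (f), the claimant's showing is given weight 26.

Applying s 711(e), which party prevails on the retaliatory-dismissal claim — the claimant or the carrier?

carrier

Stage 1 — burden on claimant; standard: clear and convincing evidence (weight is at least 76).
    (a): 77 ≥ 76 [met]
    (b): 91 − 9 = 82 ≥ 76 [met]
    (c): 95 − 18 = 77 ≥ 76 [met]
  Stage 1 is satisfied; the onus moves to the carrier.
Stage 2 — burden on carrier; standard: clear and convincing evidence (weight is at least 76).
    (d): 77 ≥ 76 [met]
    (e): 95 − 16 = 79 ≥ 76 [met]
  All elements met. The carrier retains the burden for Stage 3.
Stage 3 — burden on carrier; standard: a more-likely-than-not showing (weight is at least 54).
    (f): 80 − 26 = 54 ≥ 54 [met]
    (g): 91 − 30 = 61 ≥ 54 [met]
  All elements met. The burden passes to the claimant.
Stage 4 — burden on claimant; standard: a more-likely-than-not showing (weight is at least 54).
    (h): 98 − 43 = 55 ≥ 54 [met]
    (i): 75 − 29 = 46 < 54 [not met]
  Not every element is met, so the claimant fails to carry Stage 4.
The analysis ends at Stage 4; the carrier prevails.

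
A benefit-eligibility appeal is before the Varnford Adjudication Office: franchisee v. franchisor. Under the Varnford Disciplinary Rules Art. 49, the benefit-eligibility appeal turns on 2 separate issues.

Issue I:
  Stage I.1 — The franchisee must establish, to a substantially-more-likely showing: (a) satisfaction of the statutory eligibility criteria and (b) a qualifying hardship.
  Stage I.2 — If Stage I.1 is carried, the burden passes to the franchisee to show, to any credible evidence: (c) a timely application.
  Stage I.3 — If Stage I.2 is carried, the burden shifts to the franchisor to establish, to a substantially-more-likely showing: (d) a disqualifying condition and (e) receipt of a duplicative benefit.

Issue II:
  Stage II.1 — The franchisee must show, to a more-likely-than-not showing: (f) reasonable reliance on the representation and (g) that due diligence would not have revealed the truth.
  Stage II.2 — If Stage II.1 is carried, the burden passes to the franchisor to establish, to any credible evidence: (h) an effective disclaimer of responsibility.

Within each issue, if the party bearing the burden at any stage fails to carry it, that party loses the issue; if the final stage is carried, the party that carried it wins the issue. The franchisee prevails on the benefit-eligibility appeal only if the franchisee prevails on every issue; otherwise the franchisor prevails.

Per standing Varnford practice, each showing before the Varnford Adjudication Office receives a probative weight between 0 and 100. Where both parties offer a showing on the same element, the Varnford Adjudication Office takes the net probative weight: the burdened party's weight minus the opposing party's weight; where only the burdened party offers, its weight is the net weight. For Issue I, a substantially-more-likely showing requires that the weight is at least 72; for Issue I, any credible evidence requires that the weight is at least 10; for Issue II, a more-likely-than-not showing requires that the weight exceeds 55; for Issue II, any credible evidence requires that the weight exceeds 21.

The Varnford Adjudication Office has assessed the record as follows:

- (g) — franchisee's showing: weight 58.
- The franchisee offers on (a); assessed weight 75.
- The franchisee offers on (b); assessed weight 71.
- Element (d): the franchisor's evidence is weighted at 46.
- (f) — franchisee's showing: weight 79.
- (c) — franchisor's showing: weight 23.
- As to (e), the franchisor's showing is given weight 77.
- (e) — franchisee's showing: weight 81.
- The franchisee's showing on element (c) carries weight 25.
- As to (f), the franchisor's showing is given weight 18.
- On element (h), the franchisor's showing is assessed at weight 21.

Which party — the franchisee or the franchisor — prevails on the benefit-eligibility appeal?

franchisor

— Issue I —
Stage I.1 (franchisee, a substantially-more-likely showing, weight is at least 72): (a) 75 ≥ 72 — meets; (b) 71 < 72 — fails.
  Stage I.1 not carried; the franchisee fails its burden.
So the franchisor prevails on this issue.
— Issue II —
Stage II.1 (franchisee, a more-likely-than-not showing, weight exceeds 55): (f) net 79−18=61 > 55 — meets; (g) 58 > 55 — meets.
  Stage II.1 is satisfied; the onus moves to the franchisor.
Stage II.2 (franchisor, any credible evidence, weight exceeds 21): (h) 21 ≤ 21 — fails.
  Stage II.2 not carried; the franchisor fails its burden.
The analysis ends at Stage II.2; the franchisee prevails on this issue.
Per-issue: Issue I → franchisor; Issue II → franchisee. The franchisee must prevail on every issue; overall, the franchisor prevails.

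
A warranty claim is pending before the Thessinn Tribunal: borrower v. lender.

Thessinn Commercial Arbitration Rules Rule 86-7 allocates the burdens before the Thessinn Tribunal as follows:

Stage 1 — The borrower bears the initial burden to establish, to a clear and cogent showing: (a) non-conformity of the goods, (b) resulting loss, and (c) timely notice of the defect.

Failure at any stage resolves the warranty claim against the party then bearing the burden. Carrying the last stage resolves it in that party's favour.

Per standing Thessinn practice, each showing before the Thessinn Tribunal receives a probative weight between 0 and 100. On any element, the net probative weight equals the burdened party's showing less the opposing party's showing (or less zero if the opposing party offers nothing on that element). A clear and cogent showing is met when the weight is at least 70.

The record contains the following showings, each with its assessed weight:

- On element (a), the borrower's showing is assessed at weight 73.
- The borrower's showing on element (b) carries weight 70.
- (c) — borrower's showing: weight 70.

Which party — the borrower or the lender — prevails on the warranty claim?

Stage 1 — burden on borrower; standard: a clear and cogent showing (weight is at least 70).
    (a): 73 ≥ 70 [met]
    (b): 70 ≥ 70 [met]
    (c): 70 ≥ 70 [met]
  The borrower carries the last stage.
All stages carried — the borrower prevails.

borrower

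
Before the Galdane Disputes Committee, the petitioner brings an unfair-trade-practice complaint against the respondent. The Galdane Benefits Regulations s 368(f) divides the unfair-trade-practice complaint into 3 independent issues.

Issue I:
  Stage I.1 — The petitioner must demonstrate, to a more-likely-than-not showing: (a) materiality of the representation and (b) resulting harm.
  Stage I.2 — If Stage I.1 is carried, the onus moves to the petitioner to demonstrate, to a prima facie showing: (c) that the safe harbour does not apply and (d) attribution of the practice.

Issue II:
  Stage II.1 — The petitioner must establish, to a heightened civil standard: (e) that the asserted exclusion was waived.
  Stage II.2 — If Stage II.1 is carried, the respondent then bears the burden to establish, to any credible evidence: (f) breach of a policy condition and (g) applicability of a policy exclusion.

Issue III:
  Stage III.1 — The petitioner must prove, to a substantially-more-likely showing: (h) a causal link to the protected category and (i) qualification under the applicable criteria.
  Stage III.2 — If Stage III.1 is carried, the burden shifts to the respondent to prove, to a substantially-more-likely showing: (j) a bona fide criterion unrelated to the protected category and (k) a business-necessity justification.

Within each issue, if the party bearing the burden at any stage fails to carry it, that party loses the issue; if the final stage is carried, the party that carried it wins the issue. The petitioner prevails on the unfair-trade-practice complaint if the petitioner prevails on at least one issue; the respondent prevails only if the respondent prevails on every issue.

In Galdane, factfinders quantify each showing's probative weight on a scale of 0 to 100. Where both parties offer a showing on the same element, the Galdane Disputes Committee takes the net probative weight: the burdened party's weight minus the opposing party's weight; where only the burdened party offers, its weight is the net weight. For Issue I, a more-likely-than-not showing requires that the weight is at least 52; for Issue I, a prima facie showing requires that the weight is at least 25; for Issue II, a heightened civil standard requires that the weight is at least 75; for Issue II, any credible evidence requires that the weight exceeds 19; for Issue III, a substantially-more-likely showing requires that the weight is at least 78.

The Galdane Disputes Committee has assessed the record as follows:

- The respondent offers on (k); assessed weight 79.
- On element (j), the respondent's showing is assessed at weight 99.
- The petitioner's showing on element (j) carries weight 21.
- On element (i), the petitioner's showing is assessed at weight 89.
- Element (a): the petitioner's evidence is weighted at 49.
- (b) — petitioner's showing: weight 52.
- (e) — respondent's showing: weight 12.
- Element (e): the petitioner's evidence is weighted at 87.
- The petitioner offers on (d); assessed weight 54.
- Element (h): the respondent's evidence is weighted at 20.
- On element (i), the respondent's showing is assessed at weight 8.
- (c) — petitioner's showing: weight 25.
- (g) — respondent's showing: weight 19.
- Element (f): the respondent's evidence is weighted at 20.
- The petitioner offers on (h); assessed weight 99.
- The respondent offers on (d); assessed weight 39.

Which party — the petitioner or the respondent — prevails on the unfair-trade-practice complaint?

petitioner

— Issue I —
At Stage I.1 the petitioner must meet a more-likely-than-not showing (weight is at least 52): on (a) the weight is 49, which does not reach 52, so (a) does not meet the standard; on (b) the weight is 52, ≥ 52, so (b) meets the standard.
  Stage I.1 not carried; the petitioner fails its burden.
The analysis ends at Stage I.1; the respondent prevails on this issue.
— Issue II —
Stage II.1 — burden on petitioner; standard: a heightened civil standard (weight is at least 75).
    (e): 87 − 12 = 75 ≥ 75 [met]
  The petitioner carries Stage II.1; the respondent now bears the burden.
Stage II.2 — burden on respondent; standard: any credible evidence (weight exceeds 19).
    (f): 20 > 19 [met]
    (g): 19 ≤ 19 [not met]
  The respondent does not carry Stage II.2.
So the petitioner prevails on this issue.
— Issue III —
Stage III.1 (petitioner, a substantially-more-likely showing, weight is at least 78): (h) net 99−20=79 ≥ 78 — meets; (i) net 89−8=81 ≥ 78 — meets.
  Stage III.1 is satisfied; the onus moves to the respondent.
Stage III.2 (respondent, a substantially-more-likely showing, weight is at least 78): (j) net 99−21=78 ≥ 78 — meets; (k) 79 ≥ 78 — meets.
  Stage III.2 carried; the final stage is satisfied.
Every stage carried; the respondent prevails on this issue.
Per-issue: Issue I → respondent; Issue II → petitioner; Issue III → respondent. The petitioner must prevail on at least one issue; overall, the petitioner prevails.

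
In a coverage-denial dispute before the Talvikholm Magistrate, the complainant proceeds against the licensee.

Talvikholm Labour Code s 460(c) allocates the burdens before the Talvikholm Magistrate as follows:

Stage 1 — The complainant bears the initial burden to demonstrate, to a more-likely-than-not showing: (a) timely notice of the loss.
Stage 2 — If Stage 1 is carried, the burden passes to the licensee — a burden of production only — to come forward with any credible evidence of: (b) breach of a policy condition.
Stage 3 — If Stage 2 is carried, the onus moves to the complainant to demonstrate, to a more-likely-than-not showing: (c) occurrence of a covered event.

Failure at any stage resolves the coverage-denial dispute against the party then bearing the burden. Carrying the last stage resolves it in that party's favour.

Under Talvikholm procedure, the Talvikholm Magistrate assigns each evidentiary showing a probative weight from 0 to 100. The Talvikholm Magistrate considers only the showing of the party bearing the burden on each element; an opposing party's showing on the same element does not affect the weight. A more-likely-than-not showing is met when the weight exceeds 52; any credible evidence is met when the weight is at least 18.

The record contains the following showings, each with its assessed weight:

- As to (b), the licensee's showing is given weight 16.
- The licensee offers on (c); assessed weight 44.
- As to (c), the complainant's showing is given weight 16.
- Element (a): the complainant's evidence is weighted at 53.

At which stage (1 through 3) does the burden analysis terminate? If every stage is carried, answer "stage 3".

stage 2

At Stage 1 the complainant must meet a more-likely-than-not showing (weight exceeds 52): on (a) the weight is 53, > 52, so (a) meets the standard.
  All elements met. The burden passes to the licensee.
At Stage 2 the licensee must meet any credible evidence (weight is at least 18): on (b) the weight is 16, < 18, so (b) does not meet the standard.
  The licensee does not carry Stage 2.
So the complainant prevails.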